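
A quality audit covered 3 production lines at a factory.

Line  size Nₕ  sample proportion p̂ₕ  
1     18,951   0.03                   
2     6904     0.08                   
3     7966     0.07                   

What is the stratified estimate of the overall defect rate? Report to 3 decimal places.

N = 18951 + 6904 + 7966 = 33821.
Overall proportion = Σ (Nₕ/N)·p̂ₕ.
Σ Nₕp̂ₕ = 568.53 + 552.32 + 557.62 = 1678.47.
1678.47 / 33821 = 0.04963... → 0.050.

0.050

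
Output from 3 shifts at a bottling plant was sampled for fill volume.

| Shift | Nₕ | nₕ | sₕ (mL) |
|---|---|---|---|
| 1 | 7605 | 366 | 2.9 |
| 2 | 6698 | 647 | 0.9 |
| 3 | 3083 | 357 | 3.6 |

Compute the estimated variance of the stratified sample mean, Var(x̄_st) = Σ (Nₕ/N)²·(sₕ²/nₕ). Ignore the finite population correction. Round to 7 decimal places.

N = 17386. Term for each stratum: Wₕ²sₕ²/nₕ.
Var(x̄_st) = 0.0043965700 + 0.0001858111 + 0.0011415225 = 0.0057239037 → 0.0057239.

0.0057239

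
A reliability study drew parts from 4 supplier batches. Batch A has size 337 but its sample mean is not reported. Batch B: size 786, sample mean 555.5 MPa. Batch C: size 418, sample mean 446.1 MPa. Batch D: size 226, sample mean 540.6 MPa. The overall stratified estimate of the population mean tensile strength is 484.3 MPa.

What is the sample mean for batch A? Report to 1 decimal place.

Σ Nₕx̄ₕ = N·μ, so 337·x̄_A = 1767·484.3 − (786·555.5 + 418·446.1 + 226·540.6).
= 855758.1 − 745268.4 = 110489.7.
x̄_A = 110489.7 / 337 = 327.863... → 327.9.

327.9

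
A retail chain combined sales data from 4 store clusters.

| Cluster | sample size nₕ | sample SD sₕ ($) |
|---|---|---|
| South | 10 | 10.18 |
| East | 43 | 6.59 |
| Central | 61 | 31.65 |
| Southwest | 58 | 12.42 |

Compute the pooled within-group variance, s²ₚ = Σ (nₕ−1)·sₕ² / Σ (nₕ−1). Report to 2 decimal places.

426.50

Degrees of freedom: 9 + 42 + 60 + 57 = 168.
Σ(nₕ−1)sₕ² = 9·103.6324 + 42·43.4281 + 60·1001.7225 + 57·154.2564 = 71652.6366.
s²ₚ = 71652.6366 / 168 = 426.5038... → 426.50.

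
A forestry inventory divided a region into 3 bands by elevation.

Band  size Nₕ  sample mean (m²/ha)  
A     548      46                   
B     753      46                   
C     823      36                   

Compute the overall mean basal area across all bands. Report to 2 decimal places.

42.13

x̄_st = (Σ Nₕx̄ₕ) / (Σ Nₕ) = (548·46 + 753·46 + 823·36) / 2124
= 89474 / 2124 = 42.1252... → 42.13.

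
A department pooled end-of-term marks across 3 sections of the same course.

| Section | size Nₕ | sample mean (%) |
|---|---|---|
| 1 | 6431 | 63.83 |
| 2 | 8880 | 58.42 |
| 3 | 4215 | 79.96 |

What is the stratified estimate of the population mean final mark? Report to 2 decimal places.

64.85

x̄_st = (Σ Nₕx̄ₕ) / (Σ Nₕ) = (6431·63.83 + 8880·58.42 + 4215·79.96) / 19526
= 1266291.73 / 19526 = 64.8516... → 64.85.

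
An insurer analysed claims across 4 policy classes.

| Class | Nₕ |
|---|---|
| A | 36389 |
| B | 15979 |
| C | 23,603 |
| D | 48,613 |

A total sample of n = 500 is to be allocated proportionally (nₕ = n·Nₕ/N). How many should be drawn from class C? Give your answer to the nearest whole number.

95

Share of class C = 23603/124584 = 0.18945.
Allocate 500 × 0.18945 = 94.727... → 95.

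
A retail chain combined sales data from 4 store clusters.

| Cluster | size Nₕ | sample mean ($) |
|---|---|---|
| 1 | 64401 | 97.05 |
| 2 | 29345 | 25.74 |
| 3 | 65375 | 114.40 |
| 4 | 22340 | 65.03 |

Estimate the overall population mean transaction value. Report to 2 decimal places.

x̄_st = (Σ Nₕx̄ₕ) / (Σ Nₕ) = (64401·97.05 + 29345·25.74 + 65375·114.40 + 22340·65.03) / 181461
= 15937127.55 / 181461 = 87.8267... → 87.83.

87.83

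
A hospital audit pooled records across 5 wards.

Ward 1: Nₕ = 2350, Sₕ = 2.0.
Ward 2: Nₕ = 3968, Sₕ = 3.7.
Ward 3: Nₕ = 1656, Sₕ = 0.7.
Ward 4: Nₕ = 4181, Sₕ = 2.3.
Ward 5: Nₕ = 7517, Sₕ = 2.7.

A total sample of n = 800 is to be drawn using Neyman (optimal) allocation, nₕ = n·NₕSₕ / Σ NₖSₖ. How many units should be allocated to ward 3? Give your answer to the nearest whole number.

18

Σ NₕSₕ = 2350·2.0 + 3968·3.7 + 1656·0.7 + 4181·2.3 + 7517·2.7 = 50453.
Share for 3: 1159.2/50453 = 0.02298.
n_3 = 800 × 0.02298 = 18.381... → 18.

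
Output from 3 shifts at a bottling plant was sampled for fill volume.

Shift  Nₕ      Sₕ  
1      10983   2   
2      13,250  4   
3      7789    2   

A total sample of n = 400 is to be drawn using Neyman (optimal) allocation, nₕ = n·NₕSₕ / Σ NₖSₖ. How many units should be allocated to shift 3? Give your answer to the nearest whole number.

Σ NₕSₕ = 10983·2 + 13250·4 + 7789·2 = 90544.
Share for 3: 15578/90544 = 0.17205.
n_3 = 400 × 0.17205 = 68.820... → 69.

69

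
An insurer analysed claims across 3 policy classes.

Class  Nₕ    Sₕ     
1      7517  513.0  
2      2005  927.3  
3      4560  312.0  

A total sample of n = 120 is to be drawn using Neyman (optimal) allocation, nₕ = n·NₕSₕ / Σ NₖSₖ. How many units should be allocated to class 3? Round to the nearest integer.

Σ NₕSₕ = 7517·513.0 + 2005·927.3 + 4560·312.0 = 7138177.5.
Share for 3: 1422720/7138177.5 = 0.19931.
n_3 = 120 × 0.19931 = 23.917... → 24.

24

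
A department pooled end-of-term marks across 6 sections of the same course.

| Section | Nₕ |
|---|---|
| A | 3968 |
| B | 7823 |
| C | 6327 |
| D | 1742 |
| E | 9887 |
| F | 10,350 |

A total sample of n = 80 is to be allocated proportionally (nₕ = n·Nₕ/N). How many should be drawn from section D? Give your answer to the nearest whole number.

Share of section D = 1742/40097 = 0.04344.
Allocate 80 × 0.04344 = 3.476... → 3.

3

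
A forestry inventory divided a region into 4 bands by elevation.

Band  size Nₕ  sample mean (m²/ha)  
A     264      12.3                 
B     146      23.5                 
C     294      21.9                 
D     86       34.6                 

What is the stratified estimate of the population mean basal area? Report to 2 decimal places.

N = 790; weights Wₕ = Nₕ/N = (0.3342, 0.1848, 0.3722, 0.1089).
x̄_st = Σ Wₕ·x̄ₕ = 0.3342·12.3 + 0.1848·23.5 + 0.3722·21.9 + 0.1089·34.6 ≈ 20.3701...
→ 20.37.

20.37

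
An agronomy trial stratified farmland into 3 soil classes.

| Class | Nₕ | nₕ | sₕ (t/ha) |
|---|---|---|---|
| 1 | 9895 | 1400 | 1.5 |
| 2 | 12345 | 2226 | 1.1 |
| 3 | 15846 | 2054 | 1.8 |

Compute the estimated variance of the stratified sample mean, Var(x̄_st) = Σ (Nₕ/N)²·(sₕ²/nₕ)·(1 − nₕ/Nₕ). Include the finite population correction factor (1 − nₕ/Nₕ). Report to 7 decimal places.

0.0003776

N = 38086. Term for each stratum: Wₕ²sₕ²/nₕ·(1−nₕ/Nₕ).
Var(x̄_st) = 0.0000931329 + 0.0000468121 + 0.0002376625 = 0.0003776075 → 0.0003776.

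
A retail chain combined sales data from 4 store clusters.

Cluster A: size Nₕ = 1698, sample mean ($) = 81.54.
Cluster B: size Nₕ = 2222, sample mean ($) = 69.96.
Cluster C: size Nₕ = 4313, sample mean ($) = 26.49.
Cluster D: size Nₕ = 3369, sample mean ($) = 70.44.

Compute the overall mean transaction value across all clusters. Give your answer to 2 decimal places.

N = 11602; weights Wₕ = Nₕ/N = (0.1464, 0.1915, 0.3717, 0.2904).
x̄_st = Σ Wₕ·x̄ₕ = 0.1464·81.54 + 0.1915·69.96 + 0.3717·26.49 + 0.2904·70.44 ≈ 55.6344...
→ 55.63.

55.63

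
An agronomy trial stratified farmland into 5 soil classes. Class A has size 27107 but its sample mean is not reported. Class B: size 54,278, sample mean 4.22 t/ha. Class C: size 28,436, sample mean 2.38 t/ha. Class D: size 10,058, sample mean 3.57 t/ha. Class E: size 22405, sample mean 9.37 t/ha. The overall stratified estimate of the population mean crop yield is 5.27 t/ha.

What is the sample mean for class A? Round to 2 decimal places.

N = 27107 + 54278 + 28436 + 10058 + 22405 = 142284.
Overall total = μ·N = 5.27·142284 = 749836.68.
Subtract the known strata: 54278·4.22 + 28436·2.38 + 10058·3.57 + 22405·9.37 = 542572.75.
Remaining total for class A: 749836.68 − 542572.75 = 207263.93.
Divide by its size: 207263.93 / 27107 = 7.6461... → 7.65.

7.65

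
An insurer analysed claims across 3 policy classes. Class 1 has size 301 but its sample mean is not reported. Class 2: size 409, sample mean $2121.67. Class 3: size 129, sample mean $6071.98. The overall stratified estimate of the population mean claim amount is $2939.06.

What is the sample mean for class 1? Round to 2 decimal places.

2707.05

N = 301 + 409 + 129 = 839.
Overall total = μ·N = 2939.06·839 = 2465871.34.
Subtract the known strata: 409·2121.67 + 129·6071.98 = 1651048.45.
Remaining total for class 1: 2465871.34 − 1651048.45 = 814822.89.
Divide by its size: 814822.89 / 301 = 2707.0528... → 2707.05.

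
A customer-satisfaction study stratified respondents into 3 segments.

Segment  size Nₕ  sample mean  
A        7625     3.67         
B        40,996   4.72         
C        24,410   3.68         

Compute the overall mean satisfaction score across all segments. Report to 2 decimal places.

4.26

x̄_st = (Σ Nₕx̄ₕ) / (Σ Nₕ) = (7625·3.67 + 40996·4.72 + 24410·3.68) / 73031
= 311313.67 / 73031 = 4.2628... → 4.26.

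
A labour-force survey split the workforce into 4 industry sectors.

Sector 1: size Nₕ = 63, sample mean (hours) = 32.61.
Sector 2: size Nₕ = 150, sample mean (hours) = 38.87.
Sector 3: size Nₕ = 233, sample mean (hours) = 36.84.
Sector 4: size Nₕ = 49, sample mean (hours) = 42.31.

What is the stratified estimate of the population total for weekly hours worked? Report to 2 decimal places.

Population total = Σ Nₕ·x̄ₕ (each stratum's size times its mean).
63·32.61 + 150·38.87 + 233·36.84 + 49·42.31 = 2054.43 + 5830.5 + 8583.72 + 2073.19 = 18541.84.

18541.84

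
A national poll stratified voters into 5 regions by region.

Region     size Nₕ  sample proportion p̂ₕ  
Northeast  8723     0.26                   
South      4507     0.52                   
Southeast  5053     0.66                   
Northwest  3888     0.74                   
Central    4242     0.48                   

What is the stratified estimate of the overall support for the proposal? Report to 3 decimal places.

0.487

N = 8723 + 4507 + 5053 + 3888 + 4242 = 26413.
Overall proportion = Σ (Nₕ/N)·p̂ₕ.
Σ Nₕp̂ₕ = 2267.98 + 2343.64 + 3334.98 + 2877.12 + 2036.16 = 12859.88.
12859.88 / 26413 = 0.48688... → 0.487.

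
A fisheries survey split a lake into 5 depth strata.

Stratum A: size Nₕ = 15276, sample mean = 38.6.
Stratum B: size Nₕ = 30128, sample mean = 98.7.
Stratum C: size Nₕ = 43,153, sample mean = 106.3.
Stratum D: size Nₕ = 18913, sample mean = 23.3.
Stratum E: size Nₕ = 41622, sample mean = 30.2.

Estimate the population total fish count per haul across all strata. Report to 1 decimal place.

9848108.4

A: 15276·38.6 = 589653.6
B: 30128·98.7 = 2973633.6
C: 43153·106.3 = 4587163.9
D: 18913·23.3 = 440672.9
E: 41622·30.2 = 1256984.4
τ̂ = Σ Nₕx̄ₕ = 9848108.4.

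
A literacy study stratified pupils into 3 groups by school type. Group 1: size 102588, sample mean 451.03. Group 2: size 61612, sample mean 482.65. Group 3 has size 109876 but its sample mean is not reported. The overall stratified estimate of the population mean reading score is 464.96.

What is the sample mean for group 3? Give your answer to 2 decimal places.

468.05

N = 102588 + 61612 + 109876 = 274076.
Overall total = μ·N = 464.96·274076 = 127434376.96.
Subtract the known strata: 102588·451.03 + 61612·482.65 = 76007297.44.
Remaining total for group 3: 127434376.96 − 76007297.44 = 51427079.52.
Divide by its size: 51427079.52 / 109876 = 468.0465... → 468.05.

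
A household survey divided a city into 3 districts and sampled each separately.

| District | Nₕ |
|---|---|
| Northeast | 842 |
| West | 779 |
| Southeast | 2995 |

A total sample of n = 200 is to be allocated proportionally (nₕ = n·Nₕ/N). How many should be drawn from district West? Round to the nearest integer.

34

Share of district West = 779/4616 = 0.16876.
Allocate 200 × 0.16876 = 33.752... → 34.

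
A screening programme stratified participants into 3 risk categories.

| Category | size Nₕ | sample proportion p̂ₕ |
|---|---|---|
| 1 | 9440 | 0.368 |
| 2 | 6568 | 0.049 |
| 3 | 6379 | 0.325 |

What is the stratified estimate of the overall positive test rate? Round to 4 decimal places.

Wₕ = Nₕ/N with N = 22387: 0.4217, 0.2934, 0.2849.
p̂_st = 0.4217·0.368 + 0.2934·0.049 + 0.2849·0.325 ≈ 0.262158... → 0.2622.

0.2622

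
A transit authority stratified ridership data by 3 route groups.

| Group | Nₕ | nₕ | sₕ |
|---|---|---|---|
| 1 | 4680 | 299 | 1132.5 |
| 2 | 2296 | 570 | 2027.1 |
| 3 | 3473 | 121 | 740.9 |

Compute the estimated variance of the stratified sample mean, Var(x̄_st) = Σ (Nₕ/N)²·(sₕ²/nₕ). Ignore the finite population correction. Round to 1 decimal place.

N = 10449. Term for each stratum: Wₕ²sₕ²/nₕ.
Var(x̄_st) = 860.4933 + 348.0726 + 501.1802 = 1709.7461 → 1709.7.

1709.7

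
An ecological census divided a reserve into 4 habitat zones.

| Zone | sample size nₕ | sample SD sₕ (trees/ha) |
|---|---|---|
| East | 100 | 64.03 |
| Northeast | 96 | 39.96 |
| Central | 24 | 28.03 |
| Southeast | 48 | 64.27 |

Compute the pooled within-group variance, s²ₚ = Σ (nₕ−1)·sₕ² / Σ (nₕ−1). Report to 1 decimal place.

2915.9

East: (100−1)·64.03² = 99·4099.8409 = 405884.2491
Northeast: (96−1)·39.96² = 95·1596.8016 = 151696.152
Central: (24−1)·28.03² = 23·785.6809 = 18070.6607
Southeast: (48−1)·64.27² = 47·4130.6329 = 194139.7463
Numerator = 769790.8081; denominator = Σ(nₕ−1) = 264.
s²ₚ = 769790.8081/264 = 2915.874... → 2915.9.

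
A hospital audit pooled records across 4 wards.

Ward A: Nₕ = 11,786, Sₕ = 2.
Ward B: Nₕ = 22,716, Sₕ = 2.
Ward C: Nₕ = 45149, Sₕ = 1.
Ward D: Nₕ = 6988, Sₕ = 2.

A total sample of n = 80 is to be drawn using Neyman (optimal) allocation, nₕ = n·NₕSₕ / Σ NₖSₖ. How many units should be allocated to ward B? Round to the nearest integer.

Σ NₕSₕ = 11786·2 + 22716·2 + 45149·1 + 6988·2 = 128129.
Share for B: 45432/128129 = 0.35458.
n_B = 80 × 0.35458 = 28.366... → 28.

28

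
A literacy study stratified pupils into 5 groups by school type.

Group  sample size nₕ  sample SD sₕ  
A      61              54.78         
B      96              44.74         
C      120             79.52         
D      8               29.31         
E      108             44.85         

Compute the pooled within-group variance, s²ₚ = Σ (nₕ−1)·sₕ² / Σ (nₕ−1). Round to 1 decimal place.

A: (61−1)·54.78² = 60·3000.8484 = 180050.904
B: (96−1)·44.74² = 95·2001.6676 = 190158.422
C: (120−1)·79.52² = 119·6323.4304 = 752488.2176
D: (8−1)·29.31² = 7·859.0761 = 6013.5327
E: (108−1)·44.85² = 107·2011.5225 = 215232.9075
Numerator = 1343943.9838; denominator = Σ(nₕ−1) = 388.
s²ₚ = 1343943.9838/388 = 3463.773... → 3463.8.

3463.8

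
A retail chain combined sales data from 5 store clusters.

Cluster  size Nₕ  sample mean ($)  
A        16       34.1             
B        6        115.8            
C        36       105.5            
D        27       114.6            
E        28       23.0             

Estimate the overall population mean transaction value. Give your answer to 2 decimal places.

77.67

x̄_st = (Σ Nₕx̄ₕ) / (Σ Nₕ) = (16·34.1 + 6·115.8 + 36·105.5 + 27·114.6 + 28·23.0) / 113
= 8776.6 / 113 = 77.6690... → 77.67.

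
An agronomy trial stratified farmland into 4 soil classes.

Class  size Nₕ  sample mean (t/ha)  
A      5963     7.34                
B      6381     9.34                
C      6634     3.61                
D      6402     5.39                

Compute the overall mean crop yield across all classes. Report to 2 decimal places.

x̄_st = (Σ Nₕx̄ₕ) / (Σ Nₕ) = (5963·7.34 + 6381·9.34 + 6634·3.61 + 6402·5.39) / 25380
= 161822.48 / 25380 = 6.3760... → 6.38.

6.38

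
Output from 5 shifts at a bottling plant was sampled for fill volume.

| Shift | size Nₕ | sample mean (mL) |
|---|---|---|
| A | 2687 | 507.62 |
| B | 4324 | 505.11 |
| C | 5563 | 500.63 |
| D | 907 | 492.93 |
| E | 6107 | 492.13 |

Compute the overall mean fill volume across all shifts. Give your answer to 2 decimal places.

499.57

N = 19588; weights Wₕ = Nₕ/N = (0.1372, 0.2207, 0.2840, 0.0463, 0.3118).
x̄_st = Σ Wₕ·x̄ₕ = 0.1372·507.62 + 0.2207·505.11 + 0.2840·500.63 + 0.0463·492.93 + 0.3118·492.13 ≈ 499.5712...
→ 499.57.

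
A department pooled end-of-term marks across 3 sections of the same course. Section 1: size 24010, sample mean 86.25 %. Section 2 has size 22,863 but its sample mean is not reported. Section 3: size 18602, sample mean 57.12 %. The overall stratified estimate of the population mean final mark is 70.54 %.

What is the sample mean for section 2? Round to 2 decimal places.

64.96

Σ Nₕx̄ₕ = N·μ, so 22863·x̄_2 = 65475·70.54 − (24010·86.25 + 18602·57.12).
= 4618606.5 − 3133408.74 = 1485197.76.
x̄_2 = 1485197.76 / 22863 = 64.9608... → 64.96.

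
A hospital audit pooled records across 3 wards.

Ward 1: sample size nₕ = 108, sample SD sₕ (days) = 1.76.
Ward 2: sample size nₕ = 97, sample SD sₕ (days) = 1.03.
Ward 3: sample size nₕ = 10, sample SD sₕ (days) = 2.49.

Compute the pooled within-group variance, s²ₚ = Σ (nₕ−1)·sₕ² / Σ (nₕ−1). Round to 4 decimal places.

2.3070

Degrees of freedom: 107 + 96 + 9 = 212.
Σ(nₕ−1)sₕ² = 107·3.0976 + 96·1.0609 + 9·6.2001 = 489.0905.
s²ₚ = 489.0905 / 212 = 2.307031... → 2.3070.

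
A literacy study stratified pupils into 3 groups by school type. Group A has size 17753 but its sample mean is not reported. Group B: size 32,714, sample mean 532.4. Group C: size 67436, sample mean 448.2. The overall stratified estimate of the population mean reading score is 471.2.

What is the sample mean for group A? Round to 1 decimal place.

445.8

N = 17753 + 32714 + 67436 = 117903.
Overall total = μ·N = 471.2·117903 = 55555893.6.
Subtract the known strata: 32714·532.4 + 67436·448.2 = 47641748.8.
Remaining total for group A: 55555893.6 − 47641748.8 = 7914144.8.
Divide by its size: 7914144.8 / 17753 = 445.792... → 445.8.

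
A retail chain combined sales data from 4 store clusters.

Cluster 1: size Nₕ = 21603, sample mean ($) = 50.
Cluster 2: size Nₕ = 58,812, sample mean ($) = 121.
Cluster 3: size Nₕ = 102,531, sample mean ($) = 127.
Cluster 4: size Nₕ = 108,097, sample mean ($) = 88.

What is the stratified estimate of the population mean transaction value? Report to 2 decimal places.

N = 291043; weights Wₕ = Nₕ/N = (0.0742, 0.2021, 0.3523, 0.3714).
x̄_st = Σ Wₕ·x̄ₕ = 0.0742·50 + 0.2021·121 + 0.3523·127 + 0.3714·88 ≈ 105.5871...
→ 105.59.

105.59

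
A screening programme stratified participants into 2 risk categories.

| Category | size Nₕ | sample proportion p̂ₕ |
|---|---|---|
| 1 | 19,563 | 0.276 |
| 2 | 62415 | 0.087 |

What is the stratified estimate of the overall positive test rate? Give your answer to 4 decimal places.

0.1321

Wₕ = Nₕ/N with N = 81978: 0.2386, 0.7614.
p̂_st = 0.2386·0.276 + 0.7614·0.087 ≈ 0.132102... → 0.1321.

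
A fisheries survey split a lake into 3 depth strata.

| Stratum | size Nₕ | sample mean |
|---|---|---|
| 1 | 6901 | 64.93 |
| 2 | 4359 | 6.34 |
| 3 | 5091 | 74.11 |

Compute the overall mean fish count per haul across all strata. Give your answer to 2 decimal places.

52.17

N = 16351; weights Wₕ = Nₕ/N = (0.4221, 0.2666, 0.3114).
x̄_st = Σ Wₕ·x̄ₕ = 0.4221·64.93 + 0.2666·6.34 + 0.3114·74.11 ≈ 52.1688...
→ 52.17.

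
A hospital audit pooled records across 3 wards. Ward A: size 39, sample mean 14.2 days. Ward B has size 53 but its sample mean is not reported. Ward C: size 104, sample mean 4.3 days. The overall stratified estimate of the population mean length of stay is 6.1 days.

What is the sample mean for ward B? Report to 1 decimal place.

3.7

N = 39 + 53 + 104 = 196.
Overall total = μ·N = 6.1·196 = 1195.6.
Subtract the known strata: 39·14.2 + 104·4.3 = 1001.
Remaining total for ward B: 1195.6 − 1001 = 194.6.
Divide by its size: 194.6 / 53 = 3.672... → 3.7.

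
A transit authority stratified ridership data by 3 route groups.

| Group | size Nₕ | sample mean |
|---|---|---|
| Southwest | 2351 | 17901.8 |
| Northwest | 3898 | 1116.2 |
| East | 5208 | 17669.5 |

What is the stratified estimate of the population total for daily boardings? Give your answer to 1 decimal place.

138460835.4

Estimate total by summing Nₕ·x̄ₕ over strata.
2351·17901.8 + 3898·1116.2 + 5208·17669.5 = 42087131.8 + 4350947.6 + 92022756 = 138460835.4.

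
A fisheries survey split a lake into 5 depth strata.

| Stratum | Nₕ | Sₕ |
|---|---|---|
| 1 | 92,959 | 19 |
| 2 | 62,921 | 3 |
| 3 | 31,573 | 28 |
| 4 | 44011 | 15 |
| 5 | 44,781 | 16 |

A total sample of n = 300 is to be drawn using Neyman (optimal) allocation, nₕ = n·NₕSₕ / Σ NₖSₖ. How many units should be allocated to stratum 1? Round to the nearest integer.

126

1: NₕSₕ = 92959·19 = 1766221
2: NₕSₕ = 62921·3 = 188763
3: NₕSₕ = 31573·28 = 884044
4: NₕSₕ = 44011·15 = 660165
5: NₕSₕ = 44781·16 = 716496
Σ NₕSₕ = 4215689.
n_1 = 300·1766221/4215689 = 125.689... → 126.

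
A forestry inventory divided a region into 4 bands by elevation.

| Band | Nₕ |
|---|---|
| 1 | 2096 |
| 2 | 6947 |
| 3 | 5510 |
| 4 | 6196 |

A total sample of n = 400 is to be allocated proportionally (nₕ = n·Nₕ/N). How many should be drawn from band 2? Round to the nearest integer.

N = 2096 + 6947 + 5510 + 6196 = 20749.
n_2 = 400·6947/20749 = 133.925... → 134.

134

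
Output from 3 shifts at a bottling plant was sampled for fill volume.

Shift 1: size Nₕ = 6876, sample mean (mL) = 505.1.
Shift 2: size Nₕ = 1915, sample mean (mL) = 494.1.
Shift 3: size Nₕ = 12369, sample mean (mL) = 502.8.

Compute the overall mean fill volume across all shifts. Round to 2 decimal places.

N = 21160; weights Wₕ = Nₕ/N = (0.3250, 0.0905, 0.5845).
x̄_st = Σ Wₕ·x̄ₕ = 0.3250·505.1 + 0.0905·494.1 + 0.5845·502.8 ≈ 502.7600...
→ 502.76.

502.76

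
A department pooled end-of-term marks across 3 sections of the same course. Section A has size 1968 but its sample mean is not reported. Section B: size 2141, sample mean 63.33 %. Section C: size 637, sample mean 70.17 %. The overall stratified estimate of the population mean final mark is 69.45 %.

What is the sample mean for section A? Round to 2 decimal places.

Σ Nₕx̄ₕ = N·μ, so 1968·x̄_A = 4746·69.45 − (2141·63.33 + 637·70.17).
= 329609.7 − 180287.82 = 149321.88.
x̄_A = 149321.88 / 1968 = 75.8749... → 75.87.

75.87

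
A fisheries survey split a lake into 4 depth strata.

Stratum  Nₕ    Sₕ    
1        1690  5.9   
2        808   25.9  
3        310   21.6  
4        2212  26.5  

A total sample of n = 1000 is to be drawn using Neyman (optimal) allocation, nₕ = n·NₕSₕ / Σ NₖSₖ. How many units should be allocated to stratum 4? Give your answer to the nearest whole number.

Σ NₕSₕ = 1690·5.9 + 808·25.9 + 310·21.6 + 2212·26.5 = 96212.2.
Share for 4: 58618/96212.2 = 0.60926.
n_4 = 1000 × 0.60926 = 609.257... → 609.

609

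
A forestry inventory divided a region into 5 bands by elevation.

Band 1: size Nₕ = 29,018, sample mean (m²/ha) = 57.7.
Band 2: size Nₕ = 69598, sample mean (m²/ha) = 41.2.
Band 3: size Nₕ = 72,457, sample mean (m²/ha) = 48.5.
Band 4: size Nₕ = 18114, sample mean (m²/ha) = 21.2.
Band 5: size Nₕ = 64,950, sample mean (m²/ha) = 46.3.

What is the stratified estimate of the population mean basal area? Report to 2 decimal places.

N = 254137; weights Wₕ = Nₕ/N = (0.1142, 0.2739, 0.2851, 0.0713, 0.2556).
x̄_st = Σ Wₕ·x̄ₕ = 0.1142·57.7 + 0.2739·41.2 + 0.2851·48.5 + 0.0713·21.2 + 0.2556·46.3 ≈ 45.0432...
→ 45.04.

45.04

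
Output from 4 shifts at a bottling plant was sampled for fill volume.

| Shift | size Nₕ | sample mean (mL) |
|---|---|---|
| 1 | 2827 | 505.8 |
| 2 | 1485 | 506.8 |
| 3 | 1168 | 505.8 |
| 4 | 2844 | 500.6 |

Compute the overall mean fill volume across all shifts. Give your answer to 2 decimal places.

N = 8324; weights Wₕ = Nₕ/N = (0.3396, 0.1784, 0.1403, 0.3417).
x̄_st = Σ Wₕ·x̄ₕ = 0.3396·505.8 + 0.1784·506.8 + 0.1403·505.8 + 0.3417·500.6 ≈ 504.2018...
→ 504.20.

504.20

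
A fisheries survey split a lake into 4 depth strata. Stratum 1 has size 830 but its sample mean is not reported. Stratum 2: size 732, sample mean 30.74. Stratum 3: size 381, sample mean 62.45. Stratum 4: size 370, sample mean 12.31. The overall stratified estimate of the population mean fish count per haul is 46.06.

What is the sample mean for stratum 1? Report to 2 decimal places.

N = 830 + 732 + 381 + 370 = 2313.
Overall total = μ·N = 46.06·2313 = 106536.78.
Subtract the known strata: 732·30.74 + 381·62.45 + 370·12.31 = 50849.83.
Remaining total for stratum 1: 106536.78 − 50849.83 = 55686.95.
Divide by its size: 55686.95 / 830 = 67.0927... → 67.09.

67.09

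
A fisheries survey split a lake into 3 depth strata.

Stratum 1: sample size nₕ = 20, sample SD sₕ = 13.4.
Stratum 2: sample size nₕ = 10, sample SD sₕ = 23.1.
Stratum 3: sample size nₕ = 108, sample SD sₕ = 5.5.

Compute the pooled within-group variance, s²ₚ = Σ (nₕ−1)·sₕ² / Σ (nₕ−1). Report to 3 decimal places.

84.821

1: (20−1)·13.4² = 19·179.56 = 3411.64
2: (10−1)·23.1² = 9·533.61 = 4802.49
3: (108−1)·5.5² = 107·30.25 = 3236.75
Numerator = 11450.88; denominator = Σ(nₕ−1) = 135.
s²ₚ = 11450.88/135 = 84.82133... → 84.821.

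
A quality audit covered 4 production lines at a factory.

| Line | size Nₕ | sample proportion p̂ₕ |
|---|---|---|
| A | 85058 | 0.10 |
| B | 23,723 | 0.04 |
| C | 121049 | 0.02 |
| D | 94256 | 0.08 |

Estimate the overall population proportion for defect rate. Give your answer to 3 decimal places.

Wₕ = Nₕ/N with N = 324086: 0.2625, 0.0732, 0.3735, 0.2908.
p̂_st = 0.2625·0.10 + 0.0732·0.04 + 0.3735·0.02 + 0.2908·0.08 ≈ 0.05991... → 0.060.

0.060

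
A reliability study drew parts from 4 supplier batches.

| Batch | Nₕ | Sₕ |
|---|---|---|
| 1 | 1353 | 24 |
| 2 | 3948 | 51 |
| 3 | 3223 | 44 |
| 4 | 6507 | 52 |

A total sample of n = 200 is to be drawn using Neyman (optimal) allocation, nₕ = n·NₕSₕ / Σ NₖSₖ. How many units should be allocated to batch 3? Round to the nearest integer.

40

1: NₕSₕ = 1353·24 = 32472
2: NₕSₕ = 3948·51 = 201348
3: NₕSₕ = 3223·44 = 141812
4: NₕSₕ = 6507·52 = 338364
Σ NₕSₕ = 713996.
n_3 = 200·141812/713996 = 39.723... → 40.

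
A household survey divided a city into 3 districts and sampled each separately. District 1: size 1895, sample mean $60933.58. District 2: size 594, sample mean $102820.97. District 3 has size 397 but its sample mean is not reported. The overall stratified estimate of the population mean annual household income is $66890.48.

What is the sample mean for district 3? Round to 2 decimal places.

N = 1895 + 594 + 397 = 2886.
Overall total = μ·N = 66890.48·2886 = 193045925.28.
Subtract the known strata: 1895·60933.58 + 594·102820.97 = 176544790.28.
Remaining total for district 3: 193045925.28 − 176544790.28 = 16501135.
Divide by its size: 16501135 / 397 = 41564.5718... → 41564.57.

41564.57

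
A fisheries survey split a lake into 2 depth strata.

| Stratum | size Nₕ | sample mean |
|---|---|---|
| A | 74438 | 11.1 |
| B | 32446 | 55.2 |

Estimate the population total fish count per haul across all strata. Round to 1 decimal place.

2617281.0

A: 74438·11.1 = 826261.8
B: 32446·55.2 = 1791019.2
τ̂ = Σ Nₕx̄ₕ = 2617281.0.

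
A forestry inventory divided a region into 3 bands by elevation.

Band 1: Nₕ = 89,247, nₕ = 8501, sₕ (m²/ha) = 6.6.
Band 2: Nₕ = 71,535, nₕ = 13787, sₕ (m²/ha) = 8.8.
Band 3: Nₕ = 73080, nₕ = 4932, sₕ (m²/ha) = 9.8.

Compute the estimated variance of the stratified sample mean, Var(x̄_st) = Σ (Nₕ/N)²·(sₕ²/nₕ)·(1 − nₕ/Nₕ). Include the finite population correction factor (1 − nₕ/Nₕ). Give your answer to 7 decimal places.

0.0028726

N = 233862; Wₕ = Nₕ/N.
band 1: (89247/233862)²·6.6²/8501·(1 − 8501/89247) = 0.0006751701
band 2: (71535/233862)²·8.8²/13787·(1 − 13787/71535) = 0.0004242597
band 3: (73080/233862)²·9.8²/4932·(1 − 4932/73080) = 0.0017732151
Sum = 0.0028726449 → 0.0028726.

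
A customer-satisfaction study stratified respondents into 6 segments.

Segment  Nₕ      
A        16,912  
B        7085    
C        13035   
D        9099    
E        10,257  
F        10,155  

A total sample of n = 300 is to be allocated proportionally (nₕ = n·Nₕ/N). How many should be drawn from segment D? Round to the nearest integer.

N = 16912 + 7085 + 13035 + 9099 + 10257 + 10155 = 66543.
n_D = 300·9099/66543 = 41.022... → 41.

41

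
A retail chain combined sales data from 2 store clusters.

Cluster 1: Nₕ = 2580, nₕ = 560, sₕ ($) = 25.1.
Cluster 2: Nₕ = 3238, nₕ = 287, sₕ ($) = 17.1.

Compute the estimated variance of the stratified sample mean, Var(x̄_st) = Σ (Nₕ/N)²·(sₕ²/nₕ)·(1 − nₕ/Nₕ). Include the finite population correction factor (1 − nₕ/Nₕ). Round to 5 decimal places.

0.46083

N = 5818. Term for each stratum: Wₕ²sₕ²/nₕ·(1−nₕ/Nₕ).
Var(x̄_st) = 0.17321403 + 0.28761329 = 0.46082731 → 0.46083.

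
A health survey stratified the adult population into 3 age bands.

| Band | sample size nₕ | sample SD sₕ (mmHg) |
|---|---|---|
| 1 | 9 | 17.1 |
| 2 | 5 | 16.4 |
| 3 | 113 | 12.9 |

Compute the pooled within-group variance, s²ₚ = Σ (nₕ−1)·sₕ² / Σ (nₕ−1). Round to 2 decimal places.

Degrees of freedom: 8 + 4 + 112 = 124.
Σ(nₕ−1)sₕ² = 8·292.41 + 4·268.96 + 112·166.41 = 22053.04.
s²ₚ = 22053.04 / 124 = 177.8471... → 177.85.

177.85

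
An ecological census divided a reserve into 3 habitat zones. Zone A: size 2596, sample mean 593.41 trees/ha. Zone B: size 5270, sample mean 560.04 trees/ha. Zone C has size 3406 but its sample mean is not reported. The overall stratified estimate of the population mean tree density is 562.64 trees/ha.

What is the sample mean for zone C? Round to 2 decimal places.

543.21

Σ Nₕx̄ₕ = N·μ, so 3406·x̄_C = 11272·562.64 − (2596·593.41 + 5270·560.04).
= 6342078.08 − 4491903.16 = 1850174.92.
x̄_C = 1850174.92 / 3406 = 543.2105... → 543.21.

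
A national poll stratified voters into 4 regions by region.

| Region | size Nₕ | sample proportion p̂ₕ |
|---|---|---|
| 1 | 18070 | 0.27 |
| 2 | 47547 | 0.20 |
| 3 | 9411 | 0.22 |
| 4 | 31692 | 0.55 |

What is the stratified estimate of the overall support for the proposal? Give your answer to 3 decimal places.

N = 18070 + 47547 + 9411 + 31692 = 106720.
Overall proportion = Σ (Nₕ/N)·p̂ₕ.
Σ Nₕp̂ₕ = 4878.9 + 9509.4 + 2070.42 + 17430.6 = 33889.32.
33889.32 / 106720 = 0.31755... → 0.318.

0.318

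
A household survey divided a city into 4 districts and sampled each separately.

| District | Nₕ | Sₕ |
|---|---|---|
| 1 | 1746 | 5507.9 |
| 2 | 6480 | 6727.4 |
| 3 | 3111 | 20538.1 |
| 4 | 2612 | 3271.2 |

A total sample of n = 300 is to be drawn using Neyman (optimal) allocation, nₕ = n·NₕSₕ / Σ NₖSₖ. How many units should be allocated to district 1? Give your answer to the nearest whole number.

Σ NₕSₕ = 1746·5507.9 + 6480·6727.4 + 3111·20538.1 + 2612·3271.2 = 125648748.9.
Share for 1: 9616793.4/125648748.9 = 0.07654.
n_1 = 300 × 0.07654 = 22.961... → 23.

23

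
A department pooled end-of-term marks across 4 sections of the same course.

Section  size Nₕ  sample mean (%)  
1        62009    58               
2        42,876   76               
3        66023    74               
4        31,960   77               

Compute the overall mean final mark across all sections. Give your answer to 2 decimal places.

70.00

x̄_st = (Σ Nₕx̄ₕ) / (Σ Nₕ) = (62009·58 + 42876·76 + 66023·74 + 31960·77) / 202868
= 14201720 / 202868 = 70.0047... → 70.00.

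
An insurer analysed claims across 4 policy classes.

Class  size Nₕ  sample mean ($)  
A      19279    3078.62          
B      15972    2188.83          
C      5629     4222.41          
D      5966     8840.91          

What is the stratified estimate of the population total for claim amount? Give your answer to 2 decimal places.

170825522.69

A: 19279·3078.62 = 59352714.98
B: 15972·2188.83 = 34959992.76
C: 5629·4222.41 = 23767945.89
D: 5966·8840.91 = 52744869.06
τ̂ = Σ Nₕx̄ₕ = 170825522.69.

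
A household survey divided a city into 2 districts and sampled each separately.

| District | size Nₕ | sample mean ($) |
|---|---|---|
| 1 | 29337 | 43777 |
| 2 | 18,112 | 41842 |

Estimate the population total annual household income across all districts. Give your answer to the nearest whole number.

Population total = Σ Nₕ·x̄ₕ (each stratum's size times its mean).
29337·43777 + 18112·41842 = 1284285849 + 757842304 = 2042128153.

2042128153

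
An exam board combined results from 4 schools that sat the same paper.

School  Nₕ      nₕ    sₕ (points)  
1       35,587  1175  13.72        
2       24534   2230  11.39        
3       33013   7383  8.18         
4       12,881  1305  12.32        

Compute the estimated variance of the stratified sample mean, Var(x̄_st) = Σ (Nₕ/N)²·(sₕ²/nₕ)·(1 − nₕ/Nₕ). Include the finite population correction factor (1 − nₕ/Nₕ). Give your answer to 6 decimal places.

N = 106015. Term for each stratum: Wₕ²sₕ²/nₕ·(1−nₕ/Nₕ).
Var(x̄_st) = 0.017455690 + 0.002832429 + 0.000682296 + 0.001543066 = 0.022513480 → 0.022513.

0.022513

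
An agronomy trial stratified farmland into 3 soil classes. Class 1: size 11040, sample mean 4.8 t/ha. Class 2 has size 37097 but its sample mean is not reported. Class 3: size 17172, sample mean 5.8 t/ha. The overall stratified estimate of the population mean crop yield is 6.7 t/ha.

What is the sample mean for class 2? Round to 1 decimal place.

Σ Nₕx̄ₕ = N·μ, so 37097·x̄_2 = 65309·6.7 − (11040·4.8 + 17172·5.8).
= 437570.3 − 152589.6 = 284980.7.
x̄_2 = 284980.7 / 37097 = 7.682... → 7.7.

7.7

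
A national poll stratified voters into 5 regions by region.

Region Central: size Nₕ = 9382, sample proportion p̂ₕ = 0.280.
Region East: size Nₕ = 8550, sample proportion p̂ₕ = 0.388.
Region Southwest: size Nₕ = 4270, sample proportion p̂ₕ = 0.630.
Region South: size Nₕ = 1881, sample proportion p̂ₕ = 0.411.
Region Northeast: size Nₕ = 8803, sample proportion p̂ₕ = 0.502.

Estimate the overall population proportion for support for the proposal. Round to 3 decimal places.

0.420

Wₕ = Nₕ/N with N = 32886: 0.2853, 0.2600, 0.1298, 0.0572, 0.2677.
p̂_st = 0.2853·0.280 + 0.2600·0.388 + 0.1298·0.630 + 0.0572·0.411 + 0.2677·0.502 ≈ 0.42044... → 0.420.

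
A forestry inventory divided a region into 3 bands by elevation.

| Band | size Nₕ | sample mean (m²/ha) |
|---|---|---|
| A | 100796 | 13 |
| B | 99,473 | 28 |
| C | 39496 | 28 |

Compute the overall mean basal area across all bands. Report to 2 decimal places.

21.69

x̄_st = (Σ Nₕx̄ₕ) / (Σ Nₕ) = (100796·13 + 99473·28 + 39496·28) / 239765
= 5201480 / 239765 = 21.6941... → 21.69.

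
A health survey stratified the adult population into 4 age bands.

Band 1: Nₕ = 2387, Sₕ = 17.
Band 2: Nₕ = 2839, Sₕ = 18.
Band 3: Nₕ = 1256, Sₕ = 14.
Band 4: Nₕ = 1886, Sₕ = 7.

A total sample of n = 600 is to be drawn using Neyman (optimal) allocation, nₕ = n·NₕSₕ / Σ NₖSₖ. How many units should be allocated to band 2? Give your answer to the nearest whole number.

1: NₕSₕ = 2387·17 = 40579
2: NₕSₕ = 2839·18 = 51102
3: NₕSₕ = 1256·14 = 17584
4: NₕSₕ = 1886·7 = 13202
Σ NₕSₕ = 122467.
n_2 = 600·51102/122467 = 250.363... → 250.

250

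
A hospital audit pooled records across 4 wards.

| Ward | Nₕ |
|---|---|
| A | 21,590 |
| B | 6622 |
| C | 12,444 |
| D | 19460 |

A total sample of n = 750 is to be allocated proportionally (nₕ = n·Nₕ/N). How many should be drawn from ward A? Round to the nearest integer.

Share of ward A = 21590/60116 = 0.35914.
Allocate 750 × 0.35914 = 269.354... → 269.

269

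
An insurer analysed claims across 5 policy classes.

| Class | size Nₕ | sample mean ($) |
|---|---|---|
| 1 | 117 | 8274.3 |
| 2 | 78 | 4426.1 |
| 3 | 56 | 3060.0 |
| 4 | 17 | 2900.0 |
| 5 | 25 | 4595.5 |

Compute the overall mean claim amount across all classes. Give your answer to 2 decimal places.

N = 117 + 78 + 56 + 17 + 25 = 293.
Weight each subgroup mean by Nₕ/N and sum.
Σ Nₕx̄ₕ = 117·8274.3 + 78·4426.1 + 56·3060.0 + 17·2900.0 + 25·4595.5 = 968093.1 + 345235.8 + 171360 + 49300 + 114887.5 = 1648876.4.
Divide by N: 1648876.4 / 293 = 5627.5645... → 5627.56.

5627.56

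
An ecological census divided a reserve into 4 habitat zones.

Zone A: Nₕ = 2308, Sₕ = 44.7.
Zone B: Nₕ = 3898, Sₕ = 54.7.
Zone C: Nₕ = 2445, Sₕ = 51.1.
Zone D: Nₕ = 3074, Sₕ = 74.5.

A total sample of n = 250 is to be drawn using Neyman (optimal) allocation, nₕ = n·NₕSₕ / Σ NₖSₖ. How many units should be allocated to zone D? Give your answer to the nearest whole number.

85

A: NₕSₕ = 2308·44.7 = 103167.6
B: NₕSₕ = 3898·54.7 = 213220.6
C: NₕSₕ = 2445·51.1 = 124939.5
D: NₕSₕ = 3074·74.5 = 229013
Σ NₕSₕ = 670340.7.
n_D = 250·229013/670340.7 = 85.409... → 85.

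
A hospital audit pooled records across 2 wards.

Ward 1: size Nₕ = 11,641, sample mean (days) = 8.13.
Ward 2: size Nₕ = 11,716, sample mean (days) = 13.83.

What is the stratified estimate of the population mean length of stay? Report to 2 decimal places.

N = 23357; weights Wₕ = Nₕ/N = (0.4984, 0.5016).
x̄_st = Σ Wₕ·x̄ₕ = 0.4984·8.13 + 0.5016·13.83 ≈ 10.9892...
→ 10.99.

10.99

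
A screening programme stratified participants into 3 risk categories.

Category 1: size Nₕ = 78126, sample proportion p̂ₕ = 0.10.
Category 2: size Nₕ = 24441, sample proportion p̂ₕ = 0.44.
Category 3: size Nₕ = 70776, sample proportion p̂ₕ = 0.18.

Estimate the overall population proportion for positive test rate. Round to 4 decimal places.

Wₕ = Nₕ/N with N = 173343: 0.4507, 0.1410, 0.4083.
p̂_st = 0.4507·0.10 + 0.1410·0.44 + 0.4083·0.18 ≈ 0.180603... → 0.1806.

0.1806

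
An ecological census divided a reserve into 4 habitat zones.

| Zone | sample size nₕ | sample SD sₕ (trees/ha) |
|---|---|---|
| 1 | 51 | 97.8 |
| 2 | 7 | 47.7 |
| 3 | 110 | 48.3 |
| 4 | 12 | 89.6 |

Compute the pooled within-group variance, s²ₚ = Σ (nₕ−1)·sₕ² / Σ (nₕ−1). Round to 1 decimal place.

4741.4

Degrees of freedom: 50 + 6 + 109 + 11 = 176.
Σ(nₕ−1)sₕ² = 50·9564.84 + 6·2275.29 + 109·2332.89 + 11·8028.16 = 834488.51.
s²ₚ = 834488.51 / 176 = 4741.412... → 4741.4.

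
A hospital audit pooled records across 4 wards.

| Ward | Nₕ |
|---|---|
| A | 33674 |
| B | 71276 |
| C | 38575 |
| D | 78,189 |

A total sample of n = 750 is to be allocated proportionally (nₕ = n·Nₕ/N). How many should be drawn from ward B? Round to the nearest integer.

241

N = 33674 + 71276 + 38575 + 78189 = 221714.
n_B = 750·71276/221714 = 241.108... → 241.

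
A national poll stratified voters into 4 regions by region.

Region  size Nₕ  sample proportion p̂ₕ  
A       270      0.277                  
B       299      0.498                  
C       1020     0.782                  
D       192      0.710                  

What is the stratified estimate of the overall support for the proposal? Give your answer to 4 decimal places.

0.6500

N = 270 + 299 + 1020 + 192 = 1781.
Overall proportion = Σ (Nₕ/N)·p̂ₕ.
Σ Nₕp̂ₕ = 74.79 + 148.902 + 797.64 + 136.32 = 1157.652.
1157.652 / 1781 = 0.650001... → 0.6500.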